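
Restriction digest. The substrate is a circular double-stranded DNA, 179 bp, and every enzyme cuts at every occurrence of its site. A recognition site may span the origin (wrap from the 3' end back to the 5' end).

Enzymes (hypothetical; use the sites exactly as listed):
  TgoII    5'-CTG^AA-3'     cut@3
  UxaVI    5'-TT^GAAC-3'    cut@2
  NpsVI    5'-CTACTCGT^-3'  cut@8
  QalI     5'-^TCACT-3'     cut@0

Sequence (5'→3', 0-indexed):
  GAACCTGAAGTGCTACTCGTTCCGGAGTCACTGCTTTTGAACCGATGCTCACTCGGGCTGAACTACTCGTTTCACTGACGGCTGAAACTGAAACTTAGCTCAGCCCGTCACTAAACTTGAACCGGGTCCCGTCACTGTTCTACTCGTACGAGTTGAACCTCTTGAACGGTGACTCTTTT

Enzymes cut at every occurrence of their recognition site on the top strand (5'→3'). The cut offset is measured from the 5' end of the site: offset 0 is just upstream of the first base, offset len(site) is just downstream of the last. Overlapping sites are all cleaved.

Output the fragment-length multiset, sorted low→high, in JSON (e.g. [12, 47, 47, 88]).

[1,6,7,7,7,9,10,10,11,11,12,13,13,13,16,16,17]

Scan for sites:
  TgoII (CTGAA, off=3): starts [4, 57, 81, 87] → cuts [7, 60, 84, 90]
  UxaVI (TTGAAC, off=2): starts [36, 116, 152, 161, 177] → cuts [0, 38, 118, 154, 163]
  NpsVI (CTACTCGT, off=8): starts [12, 62, 139] → cuts [20, 70, 147]
  QalI (TCACT, off=0): starts [27, 48, 71, 107, 131] → cuts [27, 48, 71, 107, 131]

All cut coordinates (distinct, sorted): [0, 7, 20, 27, 38, 48, 60, 70, 71, 84, 90, 107, 118, 131, 147, 154, 163]

Fragments:
  0→7: 7 bp
  7→20: 13 bp
  20→27: 7 bp
  27→38: 11 bp
  38→48: 10 bp
  48→60: 12 bp
  60→70: 10 bp
  70→71: 1 bp
  71→84: 13 bp
  84→90: 6 bp
  90→107: 17 bp
  107→118: 11 bp
  118→131: 13 bp
  131→147: 16 bp
  147→154: 7 bp
  154→163: 9 bp
  163→0 (wrap): 179-163+0 = 16 bp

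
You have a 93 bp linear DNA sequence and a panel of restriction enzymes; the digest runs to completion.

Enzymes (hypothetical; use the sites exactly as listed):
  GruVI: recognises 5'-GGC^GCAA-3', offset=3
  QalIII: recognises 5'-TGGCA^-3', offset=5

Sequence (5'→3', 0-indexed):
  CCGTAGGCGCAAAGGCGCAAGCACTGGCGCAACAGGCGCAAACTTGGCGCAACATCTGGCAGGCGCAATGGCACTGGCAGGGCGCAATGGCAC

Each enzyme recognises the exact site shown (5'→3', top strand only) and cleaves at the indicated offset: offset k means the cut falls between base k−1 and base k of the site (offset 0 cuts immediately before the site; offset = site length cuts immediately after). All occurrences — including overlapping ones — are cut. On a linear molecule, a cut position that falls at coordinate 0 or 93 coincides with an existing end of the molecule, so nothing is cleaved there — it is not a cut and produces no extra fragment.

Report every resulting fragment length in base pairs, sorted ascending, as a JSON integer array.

[1,3,4,6,8,8,9,9,9,11,12,13]

Site scan:
  GruVI (GGCGCAA, off=3): starts [5, 13, 25, 34, 45, 61, 80] → cuts [8, 16, 28, 37, 48, 64, 83]
  QalIII (TGGCA, off=5): starts [56, 68, 74, 87] → cuts [61, 73, 79, 92]

All cut coordinates (distinct, sorted): [8, 16, 28, 37, 48, 61, 64, 73, 79, 83, 92]

Fragment lengths:
  [0,8): 8 bp
  [8,16): 8 bp
  [16,28): 12 bp
  [28,37): 9 bp
  [37,48): 11 bp
  [48,61): 13 bp
  [61,64): 3 bp
  [64,73): 9 bp
  [73,79): 6 bp
  [79,83): 4 bp
  [83,92): 9 bp
  [92,93): 1 bp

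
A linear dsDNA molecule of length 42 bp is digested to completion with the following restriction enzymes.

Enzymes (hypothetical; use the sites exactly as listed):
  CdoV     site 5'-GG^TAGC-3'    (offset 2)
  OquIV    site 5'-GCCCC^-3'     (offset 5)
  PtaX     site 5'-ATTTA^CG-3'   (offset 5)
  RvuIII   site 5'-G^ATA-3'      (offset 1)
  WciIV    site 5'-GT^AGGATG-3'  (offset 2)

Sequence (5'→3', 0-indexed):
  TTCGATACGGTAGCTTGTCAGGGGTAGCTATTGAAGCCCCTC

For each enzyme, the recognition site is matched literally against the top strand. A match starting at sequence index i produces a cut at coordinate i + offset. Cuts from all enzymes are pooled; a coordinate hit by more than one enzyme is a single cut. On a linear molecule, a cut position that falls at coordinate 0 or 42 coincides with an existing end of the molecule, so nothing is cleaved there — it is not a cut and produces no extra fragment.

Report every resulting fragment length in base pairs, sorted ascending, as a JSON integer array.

[2,4,6,14,16]

Per-enzyme occurrences:
  CdoV (GGTAGC, off=2): starts [8, 22] → cuts [10, 24]
  OquIV (GCCCC, off=5): starts [35] → cuts [40]
  PtaX (ATTTACG, off=5): no sites
  RvuIII (GATA, off=1): starts [3] → cuts [4]
  WciIV (GTAGGATG, off=2): no sites

All cut coordinates (distinct, sorted): [4, 10, 24, 40]

Fragments:
  [0,4): 4 bp
  [4,10): 6 bp
  [10,24): 14 bp
  [24,40): 16 bp
  [40,42): 2 bp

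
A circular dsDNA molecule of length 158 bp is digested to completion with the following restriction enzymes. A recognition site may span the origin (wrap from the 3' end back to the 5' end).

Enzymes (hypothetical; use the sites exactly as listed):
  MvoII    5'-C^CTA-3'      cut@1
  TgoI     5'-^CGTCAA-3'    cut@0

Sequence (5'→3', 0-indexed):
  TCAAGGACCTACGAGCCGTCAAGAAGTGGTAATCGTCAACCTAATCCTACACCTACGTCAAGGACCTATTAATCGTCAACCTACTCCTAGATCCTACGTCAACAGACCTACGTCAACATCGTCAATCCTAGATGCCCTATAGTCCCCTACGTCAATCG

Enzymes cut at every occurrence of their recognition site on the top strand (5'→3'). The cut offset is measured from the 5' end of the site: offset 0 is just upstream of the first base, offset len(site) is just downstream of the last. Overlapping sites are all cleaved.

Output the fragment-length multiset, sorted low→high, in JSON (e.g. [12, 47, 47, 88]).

[3,3,3,3,6,6,6,7,7,7,7,8,8,8,9,9,10,10,10,11,17]

Scan for sites:
  MvoII CCTA/1: at [7, 39, 45, 51, 64, 79, 85, 92, 106, 126, 135, 145] ⇒ [8, 40, 46, 52, 65, 80, 86, 93, 107, 127, 136, 146]
  TgoI CGTCAA/0: at [16, 33, 55, 73, 96, 110, 119, 149, 156] ⇒ [16, 33, 55, 73, 96, 110, 119, 149, 156]

All cut coordinates (distinct, sorted): [8, 16, 33, 40, 46, 52, 55, 65, 73, 80, 86, 93, 96, 107, 110, 119, 127, 136, 146, 149, 156]

Fragment lengths:
  8→16: 8 bp
  16→33: 17 bp
  33→40: 7 bp
  40→46: 6 bp
  46→52: 6 bp
  52→55: 3 bp
  55→65: 10 bp
  65→73: 8 bp
  73→80: 7 bp
  80→86: 6 bp
  86→93: 7 bp
  93→96: 3 bp
  96→107: 11 bp
  107→110: 3 bp
  110→119: 9 bp
  119→127: 8 bp
  127→136: 9 bp
  136→146: 10 bp
  146→149: 3 bp
  149→156: 7 bp
  156→8 (wrap): 158-156+8 = 10 bp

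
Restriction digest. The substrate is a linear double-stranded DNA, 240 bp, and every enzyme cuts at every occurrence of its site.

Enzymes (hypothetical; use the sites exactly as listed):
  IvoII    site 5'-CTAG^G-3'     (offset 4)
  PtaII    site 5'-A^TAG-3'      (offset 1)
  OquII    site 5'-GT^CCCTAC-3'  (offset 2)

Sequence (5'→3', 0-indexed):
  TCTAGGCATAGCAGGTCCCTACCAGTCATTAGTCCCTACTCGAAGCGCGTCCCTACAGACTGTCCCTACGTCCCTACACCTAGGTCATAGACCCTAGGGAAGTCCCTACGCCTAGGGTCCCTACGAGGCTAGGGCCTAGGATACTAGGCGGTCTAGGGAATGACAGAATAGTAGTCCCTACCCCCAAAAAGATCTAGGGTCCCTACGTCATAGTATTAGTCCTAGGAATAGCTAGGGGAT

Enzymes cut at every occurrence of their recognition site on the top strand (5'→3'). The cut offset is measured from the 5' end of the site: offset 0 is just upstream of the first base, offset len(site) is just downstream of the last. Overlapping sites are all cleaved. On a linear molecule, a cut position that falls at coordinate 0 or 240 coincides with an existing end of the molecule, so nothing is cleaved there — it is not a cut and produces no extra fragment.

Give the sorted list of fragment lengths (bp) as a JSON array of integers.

Per-enzyme occurrences:
  IvoII (CTAGG, off=4): starts [1, 79, 93, 111, 128, 135, 143, 152, 193, 221, 231] → cuts [5, 83, 97, 115, 132, 139, 147, 156, 197, 225, 235]
  PtaII (ATAG, off=1): starts [7, 86, 167, 209, 227] → cuts [8, 87, 168, 210, 228]
  OquII (GTCCCTAC, off=2): starts [14, 31, 48, 61, 69, 101, 116, 173, 198] → cuts [16, 33, 50, 63, 71, 103, 118, 175, 200]

All cut coordinates (distinct, sorted): [5, 8, 16, 33, 50, 63, 71, 83, 87, 97, 103, 115, 118, 132, 139, 147, 156, 168, 175, 197, 200, 210, 225, 228, 235]

Fragments:
  [0,5): 5 bp
  [5,8): 3 bp
  [8,16): 8 bp
  [16,33): 17 bp
  [33,50): 17 bp
  [50,63): 13 bp
  [63,71): 8 bp
  [71,83): 12 bp
  [83,87): 4 bp
  [87,97): 10 bp
  [97,103): 6 bp
  [103,115): 12 bp
  [115,118): 3 bp
  [118,132): 14 bp
  [132,139): 7 bp
  [139,147): 8 bp
  [147,156): 9 bp
  [156,168): 12 bp
  [168,175): 7 bp
  [175,197): 22 bp
  [197,200): 3 bp
  [200,210): 10 bp
  [210,225): 15 bp
  [225,228): 3 bp
  [228,235): 7 bp
  [235,240): 5 bp

[3,3,3,3,4,5,5,6,7,7,7,8,8,8,9,10,10,12,12,12,13,14,15,17,17,22]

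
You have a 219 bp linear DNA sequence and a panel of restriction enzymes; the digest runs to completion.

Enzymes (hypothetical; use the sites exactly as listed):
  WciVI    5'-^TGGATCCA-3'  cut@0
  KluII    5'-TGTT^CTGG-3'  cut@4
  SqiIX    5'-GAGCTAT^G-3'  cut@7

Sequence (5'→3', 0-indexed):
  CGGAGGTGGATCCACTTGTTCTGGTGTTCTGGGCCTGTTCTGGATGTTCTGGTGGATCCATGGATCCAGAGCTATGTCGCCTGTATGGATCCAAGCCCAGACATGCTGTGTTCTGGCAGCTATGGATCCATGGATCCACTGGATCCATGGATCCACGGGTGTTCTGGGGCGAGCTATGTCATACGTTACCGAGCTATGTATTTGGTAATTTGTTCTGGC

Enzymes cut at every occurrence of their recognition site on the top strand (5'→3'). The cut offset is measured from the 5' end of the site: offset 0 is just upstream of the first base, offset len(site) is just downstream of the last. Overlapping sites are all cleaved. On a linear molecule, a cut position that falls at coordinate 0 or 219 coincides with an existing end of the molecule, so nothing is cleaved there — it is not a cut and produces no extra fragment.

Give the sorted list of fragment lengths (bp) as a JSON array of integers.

[4,5,6,8,8,8,8,9,9,10,10,11,14,14,15,16,17,20,27]

Scan for sites:
  WciVI TGGATCCA/0: at [6, 52, 60, 85, 122, 130, 139, 147] ⇒ [6, 52, 60, 85, 122, 130, 139, 147]
  KluII TGTTCTGG/4: at [16, 24, 35, 44, 108, 159, 210] ⇒ [20, 28, 39, 48, 112, 163, 214]
  SqiIX GAGCTATG/7: at [68, 170, 190] ⇒ [75, 177, 197]

All cut coordinates (distinct, sorted): [6, 20, 28, 39, 48, 52, 60, 75, 85, 112, 122, 130, 139, 147, 163, 177, 197, 214]

Fragments:
  [0,6): 6 bp
  [6,20): 14 bp
  [20,28): 8 bp
  [28,39): 11 bp
  [39,48): 9 bp
  [48,52): 4 bp
  [52,60): 8 bp
  [60,75): 15 bp
  [75,85): 10 bp
  [85,112): 27 bp
  [112,122): 10 bp
  [122,130): 8 bp
  [130,139): 9 bp
  [139,147): 8 bp
  [147,163): 16 bp
  [163,177): 14 bp
  [177,197): 20 bp
  [197,214): 17 bp
  [214,219): 5 bp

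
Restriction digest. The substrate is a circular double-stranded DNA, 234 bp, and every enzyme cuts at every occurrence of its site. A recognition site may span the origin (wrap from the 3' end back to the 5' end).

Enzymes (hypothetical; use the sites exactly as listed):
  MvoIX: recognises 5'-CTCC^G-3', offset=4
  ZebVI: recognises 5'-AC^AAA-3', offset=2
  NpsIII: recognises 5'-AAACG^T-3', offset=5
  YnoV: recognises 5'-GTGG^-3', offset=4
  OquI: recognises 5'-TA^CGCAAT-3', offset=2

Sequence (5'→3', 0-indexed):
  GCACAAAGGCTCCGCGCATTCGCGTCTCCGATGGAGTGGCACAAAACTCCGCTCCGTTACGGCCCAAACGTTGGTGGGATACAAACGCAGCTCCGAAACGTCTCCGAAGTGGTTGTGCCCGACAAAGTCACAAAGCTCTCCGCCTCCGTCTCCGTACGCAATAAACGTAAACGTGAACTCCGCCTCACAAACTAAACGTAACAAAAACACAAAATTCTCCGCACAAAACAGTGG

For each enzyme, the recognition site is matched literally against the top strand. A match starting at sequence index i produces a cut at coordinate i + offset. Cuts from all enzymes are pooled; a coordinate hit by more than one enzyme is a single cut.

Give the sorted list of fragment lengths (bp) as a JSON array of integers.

Per-enzyme occurrences:
  MvoIX (CTCCG, off=4): starts [9, 25, 46, 51, 90, 101, 137, 143, 149, 177, 216] → cuts [13, 29, 50, 55, 94, 105, 141, 147, 153, 181, 220]
  ZebVI (ACAAA, off=2): starts [2, 40, 80, 121, 129, 186, 200, 208, 222] → cuts [4, 42, 82, 123, 131, 188, 202, 210, 224]
  NpsIII (AAACGT, off=5): starts [65, 95, 162, 168, 193] → cuts [70, 100, 167, 173, 198]
  YnoV (GTGG, off=4): starts [35, 73, 108, 230] → cuts [0, 39, 77, 112]
  OquI (TACGCAAT, off=2): starts [154] → cuts [156]

Pooled cuts: [0, 4, 13, 29, 39, 42, 50, 55, 70, 77, 82, 94, 100, 105, 112, 123, 131, 141, 147, 153, 156, 167, 173, 181, 188, 198, 202, 210, 220, 224]

Fragment lengths:
  0→4: 4 bp
  4→13: 9 bp
  13→29: 16 bp
  29→39: 10 bp
  39→42: 3 bp
  42→50: 8 bp
  50→55: 5 bp
  55→70: 15 bp
  70→77: 7 bp
  77→82: 5 bp
  82→94: 12 bp
  94→100: 6 bp
  100→105: 5 bp
  105→112: 7 bp
  112→123: 11 bp
  123→131: 8 bp
  131→141: 10 bp
  141→147: 6 bp
  147→153: 6 bp
  153→156: 3 bp
  156→167: 11 bp
  167→173: 6 bp
  173→181: 8 bp
  181→188: 7 bp
  188→198: 10 bp
  198→202: 4 bp
  202→210: 8 bp
  210→220: 10 bp
  220→224: 4 bp
  224→0 (wrap): 234-224+0 = 10 bp

[3,3,4,4,4,5,5,5,6,6,6,6,7,7,7,8,8,8,8,9,10,10,10,10,10,11,11,12,15,16]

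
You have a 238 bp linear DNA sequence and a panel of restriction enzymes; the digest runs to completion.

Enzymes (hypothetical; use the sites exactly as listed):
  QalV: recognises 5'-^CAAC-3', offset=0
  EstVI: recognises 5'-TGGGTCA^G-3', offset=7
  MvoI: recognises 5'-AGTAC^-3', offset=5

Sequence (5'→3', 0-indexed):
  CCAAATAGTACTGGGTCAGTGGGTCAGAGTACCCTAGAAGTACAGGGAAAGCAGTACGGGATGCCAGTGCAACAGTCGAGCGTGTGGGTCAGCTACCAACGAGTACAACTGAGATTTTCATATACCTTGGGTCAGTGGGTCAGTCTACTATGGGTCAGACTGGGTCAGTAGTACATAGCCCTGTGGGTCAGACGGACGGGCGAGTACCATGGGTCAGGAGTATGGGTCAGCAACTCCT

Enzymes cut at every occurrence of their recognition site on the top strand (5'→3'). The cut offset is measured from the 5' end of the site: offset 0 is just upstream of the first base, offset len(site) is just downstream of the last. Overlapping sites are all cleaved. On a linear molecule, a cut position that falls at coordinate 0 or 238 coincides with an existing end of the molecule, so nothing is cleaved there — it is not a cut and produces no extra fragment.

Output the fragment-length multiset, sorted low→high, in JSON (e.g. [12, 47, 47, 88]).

[1,1,5,6,7,7,8,8,8,9,9,10,11,11,12,13,14,15,16,17,22,28]

Site scan:
  QalV CAAC/0: at [69, 96, 105, 230] ⇒ [69, 96, 105, 230]
  EstVI TGGGTCAG/7: at [11, 19, 84, 127, 135, 150, 160, 183, 209, 222] ⇒ [18, 26, 91, 134, 142, 157, 167, 190, 216, 229]
  MvoI AGTAC/5: at [6, 27, 38, 52, 101, 169, 202] ⇒ [11, 32, 43, 57, 106, 174, 207]

Pooled cuts: [11, 18, 26, 32, 43, 57, 69, 91, 96, 105, 106, 134, 142, 157, 167, 174, 190, 207, 216, 229, 230]

Fragments:
  [0,11): 11 bp
  [11,18): 7 bp
  [18,26): 8 bp
  [26,32): 6 bp
  [32,43): 11 bp
  [43,57): 14 bp
  [57,69): 12 bp
  [69,91): 22 bp
  [91,96): 5 bp
  [96,105): 9 bp
  [105,106): 1 bp
  [106,134): 28 bp
  [134,142): 8 bp
  [142,157): 15 bp
  [157,167): 10 bp
  [167,174): 7 bp
  [174,190): 16 bp
  [190,207): 17 bp
  [207,216): 9 bp
  [216,229): 13 bp
  [229,230): 1 bp
  [230,238): 8 bp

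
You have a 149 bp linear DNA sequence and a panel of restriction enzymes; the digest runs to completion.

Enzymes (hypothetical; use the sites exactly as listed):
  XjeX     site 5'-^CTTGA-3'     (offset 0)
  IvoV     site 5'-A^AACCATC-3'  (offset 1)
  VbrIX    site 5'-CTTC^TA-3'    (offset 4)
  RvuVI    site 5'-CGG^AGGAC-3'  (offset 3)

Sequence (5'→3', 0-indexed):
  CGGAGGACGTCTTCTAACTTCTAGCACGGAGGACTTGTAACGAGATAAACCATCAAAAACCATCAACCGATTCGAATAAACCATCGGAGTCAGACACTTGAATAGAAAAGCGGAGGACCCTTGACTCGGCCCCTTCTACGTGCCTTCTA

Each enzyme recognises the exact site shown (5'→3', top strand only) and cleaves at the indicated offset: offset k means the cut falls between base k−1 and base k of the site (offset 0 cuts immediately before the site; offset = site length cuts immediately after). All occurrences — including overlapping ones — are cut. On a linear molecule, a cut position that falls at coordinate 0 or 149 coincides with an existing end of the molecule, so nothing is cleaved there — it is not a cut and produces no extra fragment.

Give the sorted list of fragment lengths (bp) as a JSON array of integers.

[2,3,6,7,8,10,11,11,17,17,18,18,21]

Site scan:
  XjeX CTTGA/0: at [96, 119] ⇒ [96, 119]
  IvoV AAACCATC/1: at [46, 56, 77] ⇒ [47, 57, 78]
  VbrIX CTTCTA/4: at [10, 17, 132, 143] ⇒ [14, 21, 136, 147]
  RvuVI CGGAGGAC/3: at [0, 26, 110] ⇒ [3, 29, 113]

Pooled cuts: [3, 14, 21, 29, 47, 57, 78, 96, 113, 119, 136, 147]

Fragments:
  [0,3): 3 bp
  [3,14): 11 bp
  [14,21): 7 bp
  [21,29): 8 bp
  [29,47): 18 bp
  [47,57): 10 bp
  [57,78): 21 bp
  [78,96): 18 bp
  [96,113): 17 bp
  [113,119): 6 bp
  [119,136): 17 bp
  [136,147): 11 bp
  [147,149): 2 bp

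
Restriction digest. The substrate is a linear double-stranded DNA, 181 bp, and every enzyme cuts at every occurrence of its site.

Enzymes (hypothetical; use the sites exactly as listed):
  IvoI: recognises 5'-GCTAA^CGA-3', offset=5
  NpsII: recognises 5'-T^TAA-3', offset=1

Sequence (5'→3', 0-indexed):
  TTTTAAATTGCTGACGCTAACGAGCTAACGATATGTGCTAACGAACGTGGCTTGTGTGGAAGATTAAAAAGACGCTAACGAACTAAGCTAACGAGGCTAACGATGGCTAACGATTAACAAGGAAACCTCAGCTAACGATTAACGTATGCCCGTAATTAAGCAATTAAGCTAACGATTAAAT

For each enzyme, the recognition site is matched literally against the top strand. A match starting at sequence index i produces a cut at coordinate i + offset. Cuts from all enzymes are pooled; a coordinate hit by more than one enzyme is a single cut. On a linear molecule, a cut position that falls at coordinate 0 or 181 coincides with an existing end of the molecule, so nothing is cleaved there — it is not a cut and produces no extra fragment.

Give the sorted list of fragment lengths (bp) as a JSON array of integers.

[3,4,4,4,5,8,8,8,9,10,13,13,14,17,17,21,23]

Per-enzyme occurrences:
  IvoI GCTAACGA/5: at [15, 23, 36, 73, 86, 95, 105, 130, 167] ⇒ [20, 28, 41, 78, 91, 100, 110, 135, 172]
  NpsII TTAA/1: at [2, 63, 113, 138, 155, 163, 175] ⇒ [3, 64, 114, 139, 156, 164, 176]

Pooled cuts: [3, 20, 28, 41, 64, 78, 91, 100, 110, 114, 135, 139, 156, 164, 172, 176]

Fragments:
  [0,3): 3 bp
  [3,20): 17 bp
  [20,28): 8 bp
  [28,41): 13 bp
  [41,64): 23 bp
  [64,78): 14 bp
  [78,91): 13 bp
  [91,100): 9 bp
  [100,110): 10 bp
  [110,114): 4 bp
  [114,135): 21 bp
  [135,139): 4 bp
  [139,156): 17 bp
  [156,164): 8 bp
  [164,172): 8 bp
  [172,176): 4 bp
  [176,181): 5 bp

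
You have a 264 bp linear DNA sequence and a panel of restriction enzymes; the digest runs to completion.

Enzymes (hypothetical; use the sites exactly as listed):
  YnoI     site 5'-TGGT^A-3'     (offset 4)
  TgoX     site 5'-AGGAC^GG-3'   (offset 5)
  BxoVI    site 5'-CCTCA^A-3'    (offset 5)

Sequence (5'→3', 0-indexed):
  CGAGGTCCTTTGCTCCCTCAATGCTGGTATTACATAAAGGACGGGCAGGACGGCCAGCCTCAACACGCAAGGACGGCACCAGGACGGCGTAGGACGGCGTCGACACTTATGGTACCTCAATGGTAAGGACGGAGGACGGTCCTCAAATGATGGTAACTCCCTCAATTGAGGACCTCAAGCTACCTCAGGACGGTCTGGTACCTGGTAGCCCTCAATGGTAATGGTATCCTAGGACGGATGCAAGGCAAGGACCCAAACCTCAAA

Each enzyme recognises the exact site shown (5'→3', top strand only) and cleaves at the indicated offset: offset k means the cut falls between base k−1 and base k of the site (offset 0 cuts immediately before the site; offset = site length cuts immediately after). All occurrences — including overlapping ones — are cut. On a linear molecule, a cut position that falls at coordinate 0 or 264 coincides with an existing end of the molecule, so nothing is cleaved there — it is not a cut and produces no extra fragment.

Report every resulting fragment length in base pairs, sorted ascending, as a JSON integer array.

Site scan:
  YnoI (TGGTA, off=4): starts [24, 109, 120, 150, 195, 202, 215, 221] → cuts [28, 113, 124, 154, 199, 206, 219, 225]
  TgoX (AGGACGG, off=5): starts [37, 46, 69, 80, 90, 125, 132, 186, 230] → cuts [42, 51, 74, 85, 95, 130, 137, 191, 235]
  BxoVI (CCTCAA, off=5): starts [15, 57, 114, 140, 159, 172, 209, 257] → cuts [20, 62, 119, 145, 164, 177, 214, 262]

All cut coordinates (distinct, sorted): [20, 28, 42, 51, 62, 74, 85, 95, 113, 119, 124, 130, 137, 145, 154, 164, 177, 191, 199, 206, 214, 219, 225, 235, 262]

Fragments:
  [0,20): 20 bp
  [20,28): 8 bp
  [28,42): 14 bp
  [42,51): 9 bp
  [51,62): 11 bp
  [62,74): 12 bp
  [74,85): 11 bp
  [85,95): 10 bp
  [95,113): 18 bp
  [113,119): 6 bp
  [119,124): 5 bp
  [124,130): 6 bp
  [130,137): 7 bp
  [137,145): 8 bp
  [145,154): 9 bp
  [154,164): 10 bp
  [164,177): 13 bp
  [177,191): 14 bp
  [191,199): 8 bp
  [199,206): 7 bp
  [206,214): 8 bp
  [214,219): 5 bp
  [219,225): 6 bp
  [225,235): 10 bp
  [235,262): 27 bp
  [262,264): 2 bp

[2,5,5,6,6,6,7,7,8,8,8,8,9,9,10,10,10,11,11,12,13,14,14,18,20,27]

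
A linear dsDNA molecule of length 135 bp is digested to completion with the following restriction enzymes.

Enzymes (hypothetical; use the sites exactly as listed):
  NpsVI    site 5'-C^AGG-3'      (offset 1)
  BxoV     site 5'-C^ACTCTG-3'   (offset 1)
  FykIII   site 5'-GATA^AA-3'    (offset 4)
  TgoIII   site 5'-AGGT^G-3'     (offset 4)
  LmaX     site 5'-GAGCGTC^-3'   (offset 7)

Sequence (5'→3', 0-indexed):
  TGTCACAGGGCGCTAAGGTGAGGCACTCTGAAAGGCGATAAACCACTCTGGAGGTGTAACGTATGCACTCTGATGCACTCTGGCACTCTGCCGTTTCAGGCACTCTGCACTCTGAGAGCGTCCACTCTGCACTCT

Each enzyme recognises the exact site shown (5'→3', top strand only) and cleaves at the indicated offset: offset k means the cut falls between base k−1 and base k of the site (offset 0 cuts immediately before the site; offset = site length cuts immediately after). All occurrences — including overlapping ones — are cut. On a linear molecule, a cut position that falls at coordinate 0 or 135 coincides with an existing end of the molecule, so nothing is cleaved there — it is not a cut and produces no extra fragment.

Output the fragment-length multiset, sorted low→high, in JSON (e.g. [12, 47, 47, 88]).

[1,4,4,5,6,7,8,10,11,11,12,13,13,14,16]

Per-enzyme occurrences:
  NpsVI CAGG/1: at [5, 96] ⇒ [6, 97]
  BxoV CACTCTG/1: at [23, 43, 65, 75, 83, 100, 107, 122] ⇒ [24, 44, 66, 76, 84, 101, 108, 123]
  FykIII GATAAA/4: at [36] ⇒ [40]
  TgoIII AGGTG/4: at [15, 51] ⇒ [19, 55]
  LmaX GAGCGTC/7: at [115] ⇒ [122]

All cut coordinates (distinct, sorted): [6, 19, 24, 40, 44, 55, 66, 76, 84, 97, 101, 108, 122, 123]

Fragment lengths:
  [0,6): 6 bp
  [6,19): 13 bp
  [19,24): 5 bp
  [24,40): 16 bp
  [40,44): 4 bp
  [44,55): 11 bp
  [55,66): 11 bp
  [66,76): 10 bp
  [76,84): 8 bp
  [84,97): 13 bp
  [97,101): 4 bp
  [101,108): 7 bp
  [108,122): 14 bp
  [122,123): 1 bp
  [123,135): 12 bp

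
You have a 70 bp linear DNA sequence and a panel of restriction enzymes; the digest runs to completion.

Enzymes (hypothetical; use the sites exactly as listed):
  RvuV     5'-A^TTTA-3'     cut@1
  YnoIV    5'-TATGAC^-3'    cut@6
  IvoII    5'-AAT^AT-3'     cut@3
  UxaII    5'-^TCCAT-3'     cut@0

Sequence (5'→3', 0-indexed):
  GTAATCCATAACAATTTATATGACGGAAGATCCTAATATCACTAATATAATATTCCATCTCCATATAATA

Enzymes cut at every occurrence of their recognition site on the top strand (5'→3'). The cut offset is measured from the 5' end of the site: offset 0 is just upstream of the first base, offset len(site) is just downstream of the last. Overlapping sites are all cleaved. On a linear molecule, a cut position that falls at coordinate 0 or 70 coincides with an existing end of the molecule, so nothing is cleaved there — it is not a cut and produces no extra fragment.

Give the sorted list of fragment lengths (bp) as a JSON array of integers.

Scan for sites:
  RvuV ATTTA/1: at [13] ⇒ [14]
  YnoIV TATGAC/6: at [18] ⇒ [24]
  IvoII AATAT/3: at [34, 43, 48] ⇒ [37, 46, 51]
  UxaII TCCAT/0: at [4, 53, 59] ⇒ [4, 53, 59]

All cut coordinates (distinct, sorted): [4, 14, 24, 37, 46, 51, 53, 59]

Fragments:
  [0,4): 4 bp
  [4,14): 10 bp
  [14,24): 10 bp
  [24,37): 13 bp
  [37,46): 9 bp
  [46,51): 5 bp
  [51,53): 2 bp
  [53,59): 6 bp
  [59,70): 11 bp

[2,4,5,6,9,10,10,11,13]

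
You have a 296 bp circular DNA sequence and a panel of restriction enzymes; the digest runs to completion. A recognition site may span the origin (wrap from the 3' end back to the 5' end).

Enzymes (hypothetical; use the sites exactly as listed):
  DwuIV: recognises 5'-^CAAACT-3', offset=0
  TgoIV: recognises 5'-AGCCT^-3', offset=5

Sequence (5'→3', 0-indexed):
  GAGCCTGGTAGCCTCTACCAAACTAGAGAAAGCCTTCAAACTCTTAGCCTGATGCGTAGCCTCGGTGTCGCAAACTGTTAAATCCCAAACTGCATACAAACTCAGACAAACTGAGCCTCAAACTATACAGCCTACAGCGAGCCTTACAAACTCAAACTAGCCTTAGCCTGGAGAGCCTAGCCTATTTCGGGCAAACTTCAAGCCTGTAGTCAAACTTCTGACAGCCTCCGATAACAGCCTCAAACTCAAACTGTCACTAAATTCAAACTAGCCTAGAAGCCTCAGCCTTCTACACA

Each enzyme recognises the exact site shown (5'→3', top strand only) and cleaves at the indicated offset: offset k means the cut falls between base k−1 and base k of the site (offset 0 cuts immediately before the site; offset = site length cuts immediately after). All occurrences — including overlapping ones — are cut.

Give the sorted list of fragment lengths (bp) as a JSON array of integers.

[1,2,4,5,5,6,6,6,6,8,8,8,8,9,10,11,11,11,11,12,12,13,14,14,14,15,15,17,17,17]

Scan for sites:
  DwuIV CAAACT/0: at [18, 36, 70, 85, 96, 106, 118, 146, 152, 191, 210, 240, 246, 263] ⇒ [18, 36, 70, 85, 96, 106, 118, 146, 152, 191, 210, 240, 246, 263]
  TgoIV AGCCT/5: at [1, 9, 30, 45, 57, 113, 128, 139, 158, 164, 173, 178, 200, 222, 235, 269, 277, 283] ⇒ [6, 14, 35, 50, 62, 118, 133, 144, 163, 169, 178, 183, 205, 227, 240, 274, 282, 288]

All cut coordinates (distinct, sorted): [6, 14, 18, 35, 36, 50, 62, 70, 85, 96, 106, 118, 133, 144, 146, 152, 163, 169, 178, 183, 191, 205, 210, 227, 240, 246, 263, 274, 282, 288]

Fragments:
  6→14: 8 bp
  14→18: 4 bp
  18→35: 17 bp
  35→36: 1 bp
  36→50: 14 bp
  50→62: 12 bp
  62→70: 8 bp
  70→85: 15 bp
  85→96: 11 bp
  96→106: 10 bp
  106→118: 12 bp
  118→133: 15 bp
  133→144: 11 bp
  144→146: 2 bp
  146→152: 6 bp
  152→163: 11 bp
  163→169: 6 bp
  169→178: 9 bp
  178→183: 5 bp
  183→191: 8 bp
  191→205: 14 bp
  205→210: 5 bp
  210→227: 17 bp
  227→240: 13 bp
  240→246: 6 bp
  246→263: 17 bp
  263→274: 11 bp
  274→282: 8 bp
  282→288: 6 bp
  288→6 (wrap): 296-288+6 = 14 bp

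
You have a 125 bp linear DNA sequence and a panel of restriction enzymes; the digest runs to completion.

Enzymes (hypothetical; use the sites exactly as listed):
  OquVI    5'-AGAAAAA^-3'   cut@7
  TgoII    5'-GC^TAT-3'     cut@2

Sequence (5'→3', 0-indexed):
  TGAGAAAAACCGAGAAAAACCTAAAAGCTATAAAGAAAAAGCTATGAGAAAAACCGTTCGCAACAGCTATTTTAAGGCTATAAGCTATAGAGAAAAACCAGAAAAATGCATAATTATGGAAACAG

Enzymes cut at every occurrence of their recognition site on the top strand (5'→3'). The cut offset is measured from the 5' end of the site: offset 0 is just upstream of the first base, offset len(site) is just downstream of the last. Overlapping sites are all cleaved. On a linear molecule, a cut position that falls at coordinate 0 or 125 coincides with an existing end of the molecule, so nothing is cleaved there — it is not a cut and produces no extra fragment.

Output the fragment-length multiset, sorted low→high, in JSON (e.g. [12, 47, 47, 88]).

[2,7,9,9,9,10,11,11,12,12,14,19]

Per-enzyme occurrences:
  OquVI (AGAAAAA, off=7): starts [2, 12, 33, 46, 90, 99] → cuts [9, 19, 40, 53, 97, 106]
  TgoII (GCTAT, off=2): starts [26, 40, 65, 76, 83] → cuts [28, 42, 67, 78, 85]

All cut coordinates (distinct, sorted): [9, 19, 28, 40, 42, 53, 67, 78, 85, 97, 106]

Fragment lengths:
  [0,9): 9 bp
  [9,19): 10 bp
  [19,28): 9 bp
  [28,40): 12 bp
  [40,42): 2 bp
  [42,53): 11 bp
  [53,67): 14 bp
  [67,78): 11 bp
  [78,85): 7 bp
  [85,97): 12 bp
  [97,106): 9 bp
  [106,125): 19 bp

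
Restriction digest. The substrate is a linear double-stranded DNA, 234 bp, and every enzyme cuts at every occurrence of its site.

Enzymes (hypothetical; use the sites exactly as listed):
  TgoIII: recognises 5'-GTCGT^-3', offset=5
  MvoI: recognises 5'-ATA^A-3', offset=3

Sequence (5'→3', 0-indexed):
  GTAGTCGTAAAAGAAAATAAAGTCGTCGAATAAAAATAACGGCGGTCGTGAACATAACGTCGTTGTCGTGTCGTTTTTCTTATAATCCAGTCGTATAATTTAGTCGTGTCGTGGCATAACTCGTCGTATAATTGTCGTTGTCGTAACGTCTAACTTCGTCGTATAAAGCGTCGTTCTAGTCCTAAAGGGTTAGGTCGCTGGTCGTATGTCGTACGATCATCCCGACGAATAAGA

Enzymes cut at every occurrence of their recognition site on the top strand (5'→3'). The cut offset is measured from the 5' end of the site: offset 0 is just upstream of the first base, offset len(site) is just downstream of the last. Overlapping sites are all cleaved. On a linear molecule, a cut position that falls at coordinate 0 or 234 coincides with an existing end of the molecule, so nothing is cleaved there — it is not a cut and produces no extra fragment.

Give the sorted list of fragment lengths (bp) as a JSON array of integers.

Site scan:
  TgoIII GTCGT/5: at [3, 21, 44, 58, 64, 69, 89, 102, 107, 122, 133, 139, 157, 169, 200, 207] ⇒ [8, 26, 49, 63, 69, 74, 94, 107, 112, 127, 138, 144, 162, 174, 205, 212]
  MvoI ATAA/3: at [16, 29, 35, 53, 81, 94, 115, 127, 162, 228] ⇒ [19, 32, 38, 56, 84, 97, 118, 130, 165, 231]

Pooled cuts: [8, 19, 26, 32, 38, 49, 56, 63, 69, 74, 84, 94, 97, 107, 112, 118, 127, 130, 138, 144, 162, 165, 174, 205, 212, 231]

Fragments:
  [0,8): 8 bp
  [8,19): 11 bp
  [19,26): 7 bp
  [26,32): 6 bp
  [32,38): 6 bp
  [38,49): 11 bp
  [49,56): 7 bp
  [56,63): 7 bp
  [63,69): 6 bp
  [69,74): 5 bp
  [74,84): 10 bp
  [84,94): 10 bp
  [94,97): 3 bp
  [97,107): 10 bp
  [107,112): 5 bp
  [112,118): 6 bp
  [118,127): 9 bp
  [127,130): 3 bp
  [130,138): 8 bp
  [138,144): 6 bp
  [144,162): 18 bp
  [162,165): 3 bp
  [165,174): 9 bp
  [174,205): 31 bp
  [205,212): 7 bp
  [212,231): 19 bp
  [231,234): 3 bp

[3,3,3,3,5,5,6,6,6,6,6,7,7,7,7,8,8,9,9,10,10,10,11,11,18,19,31]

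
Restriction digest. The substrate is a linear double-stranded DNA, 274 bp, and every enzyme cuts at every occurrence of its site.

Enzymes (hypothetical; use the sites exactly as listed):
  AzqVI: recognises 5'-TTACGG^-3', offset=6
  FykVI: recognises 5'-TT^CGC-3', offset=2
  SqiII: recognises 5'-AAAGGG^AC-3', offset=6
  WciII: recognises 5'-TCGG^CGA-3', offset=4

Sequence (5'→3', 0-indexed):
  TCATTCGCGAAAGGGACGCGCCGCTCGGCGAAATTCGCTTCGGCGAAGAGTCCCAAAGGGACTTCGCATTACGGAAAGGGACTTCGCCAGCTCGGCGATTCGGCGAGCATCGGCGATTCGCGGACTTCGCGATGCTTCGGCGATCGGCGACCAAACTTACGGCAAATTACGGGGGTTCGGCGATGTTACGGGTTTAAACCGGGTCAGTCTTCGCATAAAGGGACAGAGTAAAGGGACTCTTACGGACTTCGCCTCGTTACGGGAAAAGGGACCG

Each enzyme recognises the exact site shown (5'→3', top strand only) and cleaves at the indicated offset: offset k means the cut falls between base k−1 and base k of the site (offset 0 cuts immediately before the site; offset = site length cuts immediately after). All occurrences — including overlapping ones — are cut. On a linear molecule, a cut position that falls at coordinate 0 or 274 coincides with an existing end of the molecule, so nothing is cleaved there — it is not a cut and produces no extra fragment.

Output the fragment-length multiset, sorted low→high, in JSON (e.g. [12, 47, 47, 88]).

Site scan:
  AzqVI TTACGG/6: at [68, 156, 166, 185, 239, 256] ⇒ [74, 162, 172, 191, 245, 262]
  FykVI TTCGC/2: at [3, 33, 62, 82, 116, 125, 209, 247] ⇒ [5, 35, 64, 84, 118, 127, 211, 249]
  SqiII AAAGGGAC/6: at [9, 54, 74, 216, 229, 264] ⇒ [15, 60, 80, 222, 235, 270]
  WciII TCGGCGA/4: at [24, 39, 91, 99, 109, 136, 143, 176] ⇒ [28, 43, 95, 103, 113, 140, 147, 180]

All cut coordinates (distinct, sorted): [5, 15, 28, 35, 43, 60, 64, 74, 80, 84, 95, 103, 113, 118, 127, 140, 147, 162, 172, 180, 191, 211, 222, 235, 245, 249, 262, 270]

Fragments:
  [0,5): 5 bp
  [5,15): 10 bp
  [15,28): 13 bp
  [28,35): 7 bp
  [35,43): 8 bp
  [43,60): 17 bp
  [60,64): 4 bp
  [64,74): 10 bp
  [74,80): 6 bp
  [80,84): 4 bp
  [84,95): 11 bp
  [95,103): 8 bp
  [103,113): 10 bp
  [113,118): 5 bp
  [118,127): 9 bp
  [127,140): 13 bp
  [140,147): 7 bp
  [147,162): 15 bp
  [162,172): 10 bp
  [172,180): 8 bp
  [180,191): 11 bp
  [191,211): 20 bp
  [211,222): 11 bp
  [222,235): 13 bp
  [235,245): 10 bp
  [245,249): 4 bp
  [249,262): 13 bp
  [262,270): 8 bp
  [270,274): 4 bp

[4,4,4,4,5,5,6,7,7,8,8,8,8,9,10,10,10,10,10,11,11,11,13,13,13,13,15,17,20]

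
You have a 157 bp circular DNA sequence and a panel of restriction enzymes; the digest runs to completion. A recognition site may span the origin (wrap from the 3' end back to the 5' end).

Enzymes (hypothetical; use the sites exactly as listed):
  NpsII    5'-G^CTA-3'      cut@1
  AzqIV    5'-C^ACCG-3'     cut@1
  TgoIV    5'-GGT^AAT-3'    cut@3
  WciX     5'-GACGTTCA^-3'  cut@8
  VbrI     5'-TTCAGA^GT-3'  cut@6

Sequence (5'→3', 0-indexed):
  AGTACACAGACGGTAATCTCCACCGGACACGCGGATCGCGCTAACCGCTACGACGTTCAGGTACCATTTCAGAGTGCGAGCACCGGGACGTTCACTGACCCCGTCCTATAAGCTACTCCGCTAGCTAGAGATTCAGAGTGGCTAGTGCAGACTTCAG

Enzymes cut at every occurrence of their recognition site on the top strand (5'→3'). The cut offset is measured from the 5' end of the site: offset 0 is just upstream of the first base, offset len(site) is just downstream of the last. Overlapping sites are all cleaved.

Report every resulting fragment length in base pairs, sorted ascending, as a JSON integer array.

Per-enzyme occurrences:
  NpsII GCTA/1: at [39, 46, 111, 119, 123, 140] ⇒ [40, 47, 112, 120, 124, 141]
  AzqIV CACCG/1: at [20, 80] ⇒ [21, 81]
  TgoIV GGTAAT/3: at [11] ⇒ [14]
  WciX GACGTTCA/8: at [51, 86] ⇒ [59, 94]
  VbrI TTCAGAGT/6: at [67, 131, 152] ⇒ [1, 73, 137]

Pooled cuts: [1, 14, 21, 40, 47, 59, 73, 81, 94, 112, 120, 124, 137, 141]

Fragments:
  1→14: 13 bp
  14→21: 7 bp
  21→40: 19 bp
  40→47: 7 bp
  47→59: 12 bp
  59→73: 14 bp
  73→81: 8 bp
  81→94: 13 bp
  94→112: 18 bp
  112→120: 8 bp
  120→124: 4 bp
  124→137: 13 bp
  137→141: 4 bp
  141→1 (wrap): 157-141+1 = 17 bp

[4,4,7,7,8,8,12,13,13,13,14,17,18,19]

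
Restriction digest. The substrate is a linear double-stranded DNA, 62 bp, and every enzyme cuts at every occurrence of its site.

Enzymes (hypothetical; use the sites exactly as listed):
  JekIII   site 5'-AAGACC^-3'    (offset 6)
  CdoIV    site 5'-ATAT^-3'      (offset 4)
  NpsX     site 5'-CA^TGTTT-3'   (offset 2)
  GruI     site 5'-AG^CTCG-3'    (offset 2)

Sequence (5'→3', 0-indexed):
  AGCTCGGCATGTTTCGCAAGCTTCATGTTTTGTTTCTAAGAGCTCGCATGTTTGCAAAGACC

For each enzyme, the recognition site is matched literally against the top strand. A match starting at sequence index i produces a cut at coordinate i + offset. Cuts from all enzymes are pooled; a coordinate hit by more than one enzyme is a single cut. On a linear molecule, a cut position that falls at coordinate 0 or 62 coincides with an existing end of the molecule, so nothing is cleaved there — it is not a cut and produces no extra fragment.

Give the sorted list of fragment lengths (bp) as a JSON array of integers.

[2,6,7,14,16,17]

Scan for sites:
  JekIII (AAGACC, off=6): starts [56] → cuts [] (position 62 is a terminus of the linear molecule — no cut)
  CdoIV (ATAT, off=4): no sites
  NpsX (CATGTTT, off=2): starts [7, 23, 46] → cuts [9, 25, 48]
  GruI (AGCTCG, off=2): starts [0, 40] → cuts [2, 42]

All cut coordinates (distinct, sorted): [2, 9, 25, 42, 48]

Fragments:
  [0,2): 2 bp
  [2,9): 7 bp
  [9,25): 16 bp
  [25,42): 17 bp
  [42,48): 6 bp
  [48,62): 14 bp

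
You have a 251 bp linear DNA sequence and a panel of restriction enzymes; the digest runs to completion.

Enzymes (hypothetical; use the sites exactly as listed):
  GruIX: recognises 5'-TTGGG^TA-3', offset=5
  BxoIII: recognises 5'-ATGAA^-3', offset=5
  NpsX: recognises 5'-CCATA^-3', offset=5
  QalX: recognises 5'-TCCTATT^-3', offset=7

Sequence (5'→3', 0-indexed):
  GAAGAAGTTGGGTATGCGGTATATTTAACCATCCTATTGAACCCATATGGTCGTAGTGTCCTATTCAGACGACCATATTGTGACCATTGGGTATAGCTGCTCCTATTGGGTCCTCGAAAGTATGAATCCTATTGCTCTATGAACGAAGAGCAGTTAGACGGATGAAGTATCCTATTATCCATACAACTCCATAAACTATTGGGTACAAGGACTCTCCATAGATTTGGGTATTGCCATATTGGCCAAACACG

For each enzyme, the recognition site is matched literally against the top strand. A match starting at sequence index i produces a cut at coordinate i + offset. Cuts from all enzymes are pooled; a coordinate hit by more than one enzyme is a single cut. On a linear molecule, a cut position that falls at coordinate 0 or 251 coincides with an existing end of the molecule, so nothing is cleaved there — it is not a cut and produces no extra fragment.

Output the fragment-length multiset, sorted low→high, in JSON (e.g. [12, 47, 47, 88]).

Per-enzyme occurrences:
  GruIX TTGGGTA/5: at [7, 86, 198, 223] ⇒ [12, 91, 203, 228]
  BxoIII ATGAA/5: at [121, 138, 161] ⇒ [126, 143, 166]
  NpsX CCATA/5: at [42, 72, 178, 188, 215, 233] ⇒ [47, 77, 183, 193, 220, 238]
  QalX TCCTATT/7: at [31, 58, 100, 126, 169] ⇒ [38, 65, 107, 133, 176]

All cut coordinates (distinct, sorted): [12, 38, 47, 65, 77, 91, 107, 126, 133, 143, 166, 176, 183, 193, 203, 220, 228, 238]

Fragments:
  [0,12): 12 bp
  [12,38): 26 bp
  [38,47): 9 bp
  [47,65): 18 bp
  [65,77): 12 bp
  [77,91): 14 bp
  [91,107): 16 bp
  [107,126): 19 bp
  [126,133): 7 bp
  [133,143): 10 bp
  [143,166): 23 bp
  [166,176): 10 bp
  [176,183): 7 bp
  [183,193): 10 bp
  [193,203): 10 bp
  [203,220): 17 bp
  [220,228): 8 bp
  [228,238): 10 bp
  [238,251): 13 bp

[7,7,8,9,10,10,10,10,10,12,12,13,14,16,17,18,19,23,26]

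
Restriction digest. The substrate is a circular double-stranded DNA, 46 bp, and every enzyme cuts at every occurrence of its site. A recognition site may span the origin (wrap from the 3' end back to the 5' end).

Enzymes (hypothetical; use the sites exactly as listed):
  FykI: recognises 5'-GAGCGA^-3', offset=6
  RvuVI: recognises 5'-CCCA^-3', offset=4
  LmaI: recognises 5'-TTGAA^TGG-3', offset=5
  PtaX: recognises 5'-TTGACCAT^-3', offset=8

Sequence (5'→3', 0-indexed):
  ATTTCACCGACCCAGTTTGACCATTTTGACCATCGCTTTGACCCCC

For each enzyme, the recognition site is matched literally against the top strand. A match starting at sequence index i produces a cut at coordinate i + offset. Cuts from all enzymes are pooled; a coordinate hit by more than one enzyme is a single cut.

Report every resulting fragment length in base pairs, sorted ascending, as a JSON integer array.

[9,10,13,14]

Scan for sites:
  FykI (GAGCGA, off=6): no sites
  RvuVI (CCCA, off=4): starts [10, 43] → cuts [1, 14]
  LmaI (TTGAATGG, off=5): no sites
  PtaX (TTGACCAT, off=8): starts [16, 25] → cuts [24, 33]

Pooled cuts: [1, 14, 24, 33]

Fragments:
  1→14: 13 bp
  14→24: 10 bp
  24→33: 9 bp
  33→1 (wrap): 46-33+1 = 14 bp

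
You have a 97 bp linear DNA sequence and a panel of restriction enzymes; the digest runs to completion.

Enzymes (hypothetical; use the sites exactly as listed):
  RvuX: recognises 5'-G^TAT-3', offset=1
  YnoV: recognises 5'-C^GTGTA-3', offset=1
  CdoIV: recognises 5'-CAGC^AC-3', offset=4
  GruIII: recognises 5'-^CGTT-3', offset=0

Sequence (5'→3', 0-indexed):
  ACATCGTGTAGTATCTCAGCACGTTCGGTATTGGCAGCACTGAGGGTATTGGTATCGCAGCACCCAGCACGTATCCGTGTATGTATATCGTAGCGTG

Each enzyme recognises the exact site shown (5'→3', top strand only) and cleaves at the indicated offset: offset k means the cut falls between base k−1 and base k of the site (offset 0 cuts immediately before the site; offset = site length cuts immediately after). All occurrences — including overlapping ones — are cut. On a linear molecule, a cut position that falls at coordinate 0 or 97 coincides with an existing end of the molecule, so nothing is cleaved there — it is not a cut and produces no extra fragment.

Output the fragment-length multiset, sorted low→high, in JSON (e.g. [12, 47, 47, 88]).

[1,3,3,4,5,5,6,6,7,7,8,9,9,10,14]

Per-enzyme occurrences:
  RvuX GTAT/1: at [10, 27, 45, 51, 70, 78, 82] ⇒ [11, 28, 46, 52, 71, 79, 83]
  YnoV CGTGTA/1: at [4, 75] ⇒ [5, 76]
  CdoIV CAGCAC/4: at [16, 34, 57, 64] ⇒ [20, 38, 61, 68]
  GruIII CGTT/0: at [21] ⇒ [21]

All cut coordinates (distinct, sorted): [5, 11, 20, 21, 28, 38, 46, 52, 61, 68, 71, 76, 79, 83]

Fragment lengths:
  [0,5): 5 bp
  [5,11): 6 bp
  [11,20): 9 bp
  [20,21): 1 bp
  [21,28): 7 bp
  [28,38): 10 bp
  [38,46): 8 bp
  [46,52): 6 bp
  [52,61): 9 bp
  [61,68): 7 bp
  [68,71): 3 bp
  [71,76): 5 bp
  [76,79): 3 bp
  [79,83): 4 bp
  [83,97): 14 bp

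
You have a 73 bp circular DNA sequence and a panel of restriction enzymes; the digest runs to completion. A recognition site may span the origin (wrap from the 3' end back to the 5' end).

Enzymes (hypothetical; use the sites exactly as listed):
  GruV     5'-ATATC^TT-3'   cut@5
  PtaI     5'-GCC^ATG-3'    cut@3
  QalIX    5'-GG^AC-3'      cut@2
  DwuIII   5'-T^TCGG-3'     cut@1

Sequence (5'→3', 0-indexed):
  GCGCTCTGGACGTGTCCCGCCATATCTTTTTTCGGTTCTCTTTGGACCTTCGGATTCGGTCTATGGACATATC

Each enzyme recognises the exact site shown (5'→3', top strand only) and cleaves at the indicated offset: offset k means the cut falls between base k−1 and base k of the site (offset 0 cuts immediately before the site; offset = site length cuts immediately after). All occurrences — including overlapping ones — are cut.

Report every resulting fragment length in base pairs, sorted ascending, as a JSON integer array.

Site scan:
  GruV (ATATCTT, off=5): starts [21] → cuts [26]
  PtaI (GCCATG, off=3): no sites
  QalIX (GGAC, off=2): starts [7, 43, 64] → cuts [9, 45, 66]
  DwuIII (TTCGG, off=1): starts [30, 48, 54] → cuts [31, 49, 55]

Pooled cuts: [9, 26, 31, 45, 49, 55, 66]

Fragments:
  9→26: 17 bp
  26→31: 5 bp
  31→45: 14 bp
  45→49: 4 bp
  49→55: 6 bp
  55→66: 11 bp
  66→9 (wrap): 73-66+9 = 16 bp

[4,5,6,11,14,16,17]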